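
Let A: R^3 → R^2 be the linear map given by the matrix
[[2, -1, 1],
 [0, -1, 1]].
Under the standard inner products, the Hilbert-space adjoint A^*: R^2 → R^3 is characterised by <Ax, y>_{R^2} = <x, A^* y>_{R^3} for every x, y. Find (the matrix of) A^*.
A^* = A^T =
[[2, 0],
 [-1, -1],
 [1, 1]]

For real matrices with standard dot products, the defining identity <Ax, y> = <x, A^* y> gives (Ax)^T y = x^T (A^*) y, i.e. x^T A^T y = x^T (A^*) y. Since this holds for all x, y, we must have A^* = A^T. Therefore
A^* =
[[2, 0],
 [-1, -1],
 [1, 1]].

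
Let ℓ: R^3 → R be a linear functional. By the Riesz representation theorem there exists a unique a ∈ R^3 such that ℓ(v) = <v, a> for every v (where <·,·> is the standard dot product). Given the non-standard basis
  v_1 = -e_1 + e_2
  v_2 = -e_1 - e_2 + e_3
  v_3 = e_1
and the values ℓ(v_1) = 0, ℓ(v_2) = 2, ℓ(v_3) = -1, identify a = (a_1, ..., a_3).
a = (-1, -1, 0)

Write a = (a_1, ..., a_3) in the standard basis. For each basis vector v_i, ℓ(v_i) = <v_i, a> is a linear equation in the a_j's. Collect the n equations into a matrix system V a = ℓ, where row i of V is v_i (expressed in the standard basis). Since V is invertible (lower-triangular with 1s on the diagonal, up to permutation), solve by back-substitution:
  V =
[[-1, 1, 0],
 [-1, -1, 1],
 [1, 0, 0]]
  V a = (0, 2, -1)
Solving gives a = (-1, -1, 0).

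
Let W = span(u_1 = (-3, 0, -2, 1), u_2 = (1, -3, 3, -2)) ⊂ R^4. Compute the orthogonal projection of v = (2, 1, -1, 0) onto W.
proj_W(v) = (308/201, 100/67, -28/201, 64/201)

Set up U = [u_1 | ... | u_2] ∈ R^(4×2). The projector onto W = col(U) is P = U (U^T U)^(-1) U^T.
Compute U^T U =
  [14, -11]
  [-11, 23],
and U^T v = (-4, -4).
Solve U^T U · c = U^T v for the coefficients: c = (-136/201, -100/201). The projection is proj_W(v) = U c.
Check: (v - proj_W(v)) · u_1 = 0  (should be 0).
Check: (v - proj_W(v)) · u_2 = 0  (should be 0).
Result: proj_W(v) = (308/201, 100/67, -28/201, 64/201).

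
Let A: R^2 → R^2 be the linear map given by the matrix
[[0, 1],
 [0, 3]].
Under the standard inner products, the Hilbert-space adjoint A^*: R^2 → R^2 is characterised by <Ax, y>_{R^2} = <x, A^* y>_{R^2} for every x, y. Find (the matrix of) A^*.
A^* = A^T =
[[0, 0],
 [1, 3]]

For real matrices with standard dot products, the defining identity <Ax, y> = <x, A^* y> gives (Ax)^T y = x^T (A^*) y, i.e. x^T A^T y = x^T (A^*) y. Since this holds for all x, y, we must have A^* = A^T. Therefore
A^* =
[[0, 0],
 [1, 3]].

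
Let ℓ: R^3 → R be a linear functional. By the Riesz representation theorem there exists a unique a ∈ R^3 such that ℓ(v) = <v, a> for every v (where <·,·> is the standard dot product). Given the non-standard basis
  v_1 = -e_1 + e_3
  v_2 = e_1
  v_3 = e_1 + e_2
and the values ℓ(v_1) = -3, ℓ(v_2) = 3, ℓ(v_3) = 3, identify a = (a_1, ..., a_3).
a = (3, 0, 0)

Write a = (a_1, ..., a_3) in the standard basis. For each basis vector v_i, ℓ(v_i) = <v_i, a> is a linear equation in the a_j's. Collect the n equations into a matrix system V a = ℓ, where row i of V is v_i (expressed in the standard basis). Since V is invertible (lower-triangular with 1s on the diagonal, up to permutation), solve by back-substitution:
  V =
[[-1, 0, 1],
 [1, 0, 0],
 [1, 1, 0]]
  V a = (-3, 3, 3)
Solving gives a = (3, 0, 0).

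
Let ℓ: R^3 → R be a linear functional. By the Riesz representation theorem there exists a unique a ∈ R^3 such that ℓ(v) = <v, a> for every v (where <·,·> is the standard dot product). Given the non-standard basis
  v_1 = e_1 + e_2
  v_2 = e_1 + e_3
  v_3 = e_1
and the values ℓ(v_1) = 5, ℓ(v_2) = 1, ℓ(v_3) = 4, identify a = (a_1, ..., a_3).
a = (4, 1, -3)

Write a = (a_1, ..., a_3) in the standard basis. For each basis vector v_i, ℓ(v_i) = <v_i, a> is a linear equation in the a_j's. Collect the n equations into a matrix system V a = ℓ, where row i of V is v_i (expressed in the standard basis). Since V is invertible (lower-triangular with 1s on the diagonal, up to permutation), solve by back-substitution:
  V =
[[1, 1, 0],
 [1, 0, 1],
 [1, 0, 0]]
  V a = (5, 1, 4)
Solving gives a = (4, 1, -3).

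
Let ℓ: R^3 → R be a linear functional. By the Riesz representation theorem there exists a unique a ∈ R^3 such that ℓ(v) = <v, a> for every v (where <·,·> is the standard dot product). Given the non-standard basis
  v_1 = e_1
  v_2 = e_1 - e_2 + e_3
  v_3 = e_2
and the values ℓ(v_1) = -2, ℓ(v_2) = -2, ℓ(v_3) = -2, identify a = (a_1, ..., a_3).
a = (-2, -2, -2)

Write a = (a_1, ..., a_3) in the standard basis. For each basis vector v_i, ℓ(v_i) = <v_i, a> is a linear equation in the a_j's. Collect the n equations into a matrix system V a = ℓ, where row i of V is v_i (expressed in the standard basis). Since V is invertible (lower-triangular with 1s on the diagonal, up to permutation), solve by back-substitution:
  V =
[[1, 0, 0],
 [1, -1, 1],
 [0, 1, 0]]
  V a = (-2, -2, -2)
Solving gives a = (-2, -2, -2).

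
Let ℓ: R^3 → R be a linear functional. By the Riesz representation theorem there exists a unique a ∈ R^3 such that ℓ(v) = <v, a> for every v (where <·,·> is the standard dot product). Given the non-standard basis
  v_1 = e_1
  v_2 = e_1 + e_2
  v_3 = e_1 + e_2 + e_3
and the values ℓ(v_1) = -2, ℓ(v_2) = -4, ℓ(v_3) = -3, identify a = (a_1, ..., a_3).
a = (-2, -2, 1)

Write a = (a_1, ..., a_3) in the standard basis. For each basis vector v_i, ℓ(v_i) = <v_i, a> is a linear equation in the a_j's. Collect the n equations into a matrix system V a = ℓ, where row i of V is v_i (expressed in the standard basis). Since V is invertible (lower-triangular with 1s on the diagonal, up to permutation), solve by back-substitution:
  V =
[[1, 0, 0],
 [1, 1, 0],
 [1, 1, 1]]
  V a = (-2, -4, -3)
Solving gives a = (-2, -2, 1).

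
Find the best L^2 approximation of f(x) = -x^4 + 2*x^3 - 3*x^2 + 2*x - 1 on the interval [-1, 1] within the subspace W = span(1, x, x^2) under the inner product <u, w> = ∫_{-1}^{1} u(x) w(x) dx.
g(x) = -27*x^2/7 + 16*x/5 - 32/35

The best approximation g ∈ W is the orthogonal projection of f onto W. Writing g = a_0 + a_1 x + a_2 x^2, the coefficients solve the normal equations G · a = b where
  G_{ij} = <φ_i, φ_j> and b_i = <f, φ_i>, with φ_0 = 1, φ_1 = x, φ_2 = x^2.
G =
  [2, 0, 2/3]
  [0, 2/3, 0]
  [2/3, 0, 2/5],
b = (-22/5, 32/15, -226/105).
Solving gives a_0 = -32/35, a_1 = 16/5, a_2 = -27/7, so
  g(x) = -27*x^2/7 + 16*x/5 - 32/35.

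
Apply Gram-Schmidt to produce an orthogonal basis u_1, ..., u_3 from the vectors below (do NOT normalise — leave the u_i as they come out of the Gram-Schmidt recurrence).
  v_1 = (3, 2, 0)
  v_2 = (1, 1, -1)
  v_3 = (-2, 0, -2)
Orthogonal basis:
  u_1 = (3, 2, 0)
  u_2 = (-2/13, 3/13, -1)
  u_3 = (-2/7, 3/7, 1/7)

Apply the Gram-Schmidt recurrence
  u_1 = v_1
  u_i = v_i − Σ_{j<i} ((v_i · u_j) / (u_j · u_j)) · u_j.

Step by step this gives:
  u_1 = (3, 2, 0)
  u_2 = (-2/13, 3/13, -1)
  u_3 = (-2/7, 3/7, 1/7)

Orthogonality check:
  u_2 · u_1 = 0 (should be 0)
  u_3 · u_1 = 0 (should be 0)
  u_3 · u_2 = 0 (should be 0)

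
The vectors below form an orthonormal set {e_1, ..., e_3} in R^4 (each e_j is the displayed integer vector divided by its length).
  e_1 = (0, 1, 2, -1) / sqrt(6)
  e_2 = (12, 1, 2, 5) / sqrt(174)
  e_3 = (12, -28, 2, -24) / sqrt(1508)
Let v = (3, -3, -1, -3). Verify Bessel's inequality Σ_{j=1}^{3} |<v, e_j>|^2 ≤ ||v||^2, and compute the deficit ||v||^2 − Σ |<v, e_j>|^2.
Σ |<v, e_j>|^2 = 339/13; ||v||^2 = 28; deficit = 25/13

Write each e_j = u_j / sqrt(<u_j, u_j>) where u_j is the displayed integer vector. Then <v, e_j> = <v, u_j> / sqrt(<u_j, u_j>), so |<v, e_j>|^2 = <v, u_j>^2 / <u_j, u_j>.
Coefficients: <v, e_1> = -2/sqrt(6), <v, e_2> = 16/sqrt(174), <v, e_3> = 190/sqrt(1508).
Square and sum: Σ |<v, e_j>|^2 = 339/13.
Compute ||v||^2 = v·v = 28.
Deficit = 28 − 339/13 = 25/13 ≥ 0, confirming Bessel's inequality. (The deficit equals ||v − Σ <v,e_j> e_j||^2, the squared distance from v to span{e_j}.)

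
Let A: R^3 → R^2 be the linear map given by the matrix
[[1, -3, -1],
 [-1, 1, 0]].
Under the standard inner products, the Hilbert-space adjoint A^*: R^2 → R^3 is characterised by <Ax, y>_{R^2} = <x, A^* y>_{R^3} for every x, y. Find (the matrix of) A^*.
A^* = A^T =
[[1, -1],
 [-3, 1],
 [-1, 0]]

For real matrices with standard dot products, the defining identity <Ax, y> = <x, A^* y> gives (Ax)^T y = x^T (A^*) y, i.e. x^T A^T y = x^T (A^*) y. Since this holds for all x, y, we must have A^* = A^T. Therefore
A^* =
[[1, -1],
 [-3, 1],
 [-1, 0]].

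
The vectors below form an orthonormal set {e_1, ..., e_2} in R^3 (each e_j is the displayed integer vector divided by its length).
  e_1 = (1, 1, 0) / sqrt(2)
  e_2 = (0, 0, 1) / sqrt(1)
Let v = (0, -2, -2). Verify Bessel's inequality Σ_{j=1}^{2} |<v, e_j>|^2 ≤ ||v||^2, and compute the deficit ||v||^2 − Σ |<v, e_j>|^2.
Σ |<v, e_j>|^2 = 6; ||v||^2 = 8; deficit = 2

Write each e_j = u_j / sqrt(<u_j, u_j>) where u_j is the displayed integer vector. Then <v, e_j> = <v, u_j> / sqrt(<u_j, u_j>), so |<v, e_j>|^2 = <v, u_j>^2 / <u_j, u_j>.
Coefficients: <v, e_1> = -2/sqrt(2), <v, e_2> = -2/sqrt(1).
Square and sum: Σ |<v, e_j>|^2 = 6.
Compute ||v||^2 = v·v = 8.
Deficit = 8 − 6 = 2 ≥ 0, confirming Bessel's inequality. (The deficit equals ||v − Σ <v,e_j> e_j||^2, the squared distance from v to span{e_j}.)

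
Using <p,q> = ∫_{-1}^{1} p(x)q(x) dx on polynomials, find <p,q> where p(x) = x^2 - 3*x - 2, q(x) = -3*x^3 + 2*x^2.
<p,q> = 26/15

Expand the product: p(x)·q(x) = -3*x^5 + 11*x^4 - 4*x^2.
∫_{-1}^{1} of each monomial x^k gives [2/(k+1) if k even, 0 if k odd]. Integrating term-by-term (or equivalently evaluating the antiderivative F(x) = -x^6/2 + 11*x^5/5 - 4*x^3/3 at the endpoints):
  F(1) − F(−1) = 11/30 − (-41/30) = 26/15.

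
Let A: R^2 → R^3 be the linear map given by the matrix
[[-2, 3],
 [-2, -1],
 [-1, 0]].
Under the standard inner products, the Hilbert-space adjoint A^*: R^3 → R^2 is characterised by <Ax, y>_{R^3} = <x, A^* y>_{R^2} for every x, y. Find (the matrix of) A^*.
A^* = A^T =
[[-2, -2, -1],
 [3, -1, 0]]

For real matrices with standard dot products, the defining identity <Ax, y> = <x, A^* y> gives (Ax)^T y = x^T (A^*) y, i.e. x^T A^T y = x^T (A^*) y. Since this holds for all x, y, we must have A^* = A^T. Therefore
A^* =
[[-2, -2, -1],
 [3, -1, 0]].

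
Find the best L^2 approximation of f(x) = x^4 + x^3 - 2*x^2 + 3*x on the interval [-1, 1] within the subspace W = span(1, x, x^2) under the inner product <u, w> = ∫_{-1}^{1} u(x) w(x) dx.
g(x) = -8*x^2/7 + 18*x/5 - 3/35

The best approximation g ∈ W is the orthogonal projection of f onto W. Writing g = a_0 + a_1 x + a_2 x^2, the coefficients solve the normal equations G · a = b where
  G_{ij} = <φ_i, φ_j> and b_i = <f, φ_i>, with φ_0 = 1, φ_1 = x, φ_2 = x^2.
G =
  [2, 0, 2/3]
  [0, 2/3, 0]
  [2/3, 0, 2/5],
b = (-14/15, 12/5, -18/35).
Solving gives a_0 = -3/35, a_1 = 18/5, a_2 = -8/7, so
  g(x) = -8*x^2/7 + 18*x/5 - 3/35.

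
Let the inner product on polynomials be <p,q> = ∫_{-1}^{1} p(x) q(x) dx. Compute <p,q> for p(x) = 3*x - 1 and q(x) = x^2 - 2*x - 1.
<p,q> = -8/3

Expand the product: p(x)·q(x) = 3*x^3 - 7*x^2 - x + 1.
∫_{-1}^{1} of each monomial x^k gives [2/(k+1) if k even, 0 if k odd]. Integrating term-by-term (or equivalently evaluating the antiderivative F(x) = 3*x^4/4 - 7*x^3/3 - x^2/2 + x at the endpoints):
  F(1) − F(−1) = -13/12 − (19/12) = -8/3.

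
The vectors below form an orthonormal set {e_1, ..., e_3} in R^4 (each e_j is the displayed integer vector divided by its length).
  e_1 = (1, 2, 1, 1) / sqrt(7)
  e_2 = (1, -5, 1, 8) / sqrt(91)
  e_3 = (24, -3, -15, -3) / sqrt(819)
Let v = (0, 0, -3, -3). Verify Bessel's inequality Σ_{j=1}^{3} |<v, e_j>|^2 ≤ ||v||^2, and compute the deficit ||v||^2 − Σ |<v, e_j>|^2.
Σ |<v, e_j>|^2 = 117/7; ||v||^2 = 18; deficit = 9/7

Write each e_j = u_j / sqrt(<u_j, u_j>) where u_j is the displayed integer vector. Then <v, e_j> = <v, u_j> / sqrt(<u_j, u_j>), so |<v, e_j>|^2 = <v, u_j>^2 / <u_j, u_j>.
Coefficients: <v, e_1> = -6/sqrt(7), <v, e_2> = -27/sqrt(91), <v, e_3> = 54/sqrt(819).
Square and sum: Σ |<v, e_j>|^2 = 117/7.
Compute ||v||^2 = v·v = 18.
Deficit = 18 − 117/7 = 9/7 ≥ 0, confirming Bessel's inequality. (The deficit equals ||v − Σ <v,e_j> e_j||^2, the squared distance from v to span{e_j}.)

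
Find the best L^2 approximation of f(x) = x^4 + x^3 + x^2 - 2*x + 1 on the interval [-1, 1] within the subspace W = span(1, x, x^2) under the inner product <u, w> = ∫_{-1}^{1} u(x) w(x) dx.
g(x) = 13*x^2/7 - 7*x/5 + 32/35

The best approximation g ∈ W is the orthogonal projection of f onto W. Writing g = a_0 + a_1 x + a_2 x^2, the coefficients solve the normal equations G · a = b where
  G_{ij} = <φ_i, φ_j> and b_i = <f, φ_i>, with φ_0 = 1, φ_1 = x, φ_2 = x^2.
G =
  [2, 0, 2/3]
  [0, 2/3, 0]
  [2/3, 0, 2/5],
b = (46/15, -14/15, 142/105).
Solving gives a_0 = 32/35, a_1 = -7/5, a_2 = 13/7, so
  g(x) = 13*x^2/7 - 7*x/5 + 32/35.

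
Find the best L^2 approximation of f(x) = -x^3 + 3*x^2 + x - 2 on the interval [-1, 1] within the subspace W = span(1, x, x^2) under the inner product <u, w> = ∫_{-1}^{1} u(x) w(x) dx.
g(x) = 3*x^2 + 2*x/5 - 2

The best approximation g ∈ W is the orthogonal projection of f onto W. Writing g = a_0 + a_1 x + a_2 x^2, the coefficients solve the normal equations G · a = b where
  G_{ij} = <φ_i, φ_j> and b_i = <f, φ_i>, with φ_0 = 1, φ_1 = x, φ_2 = x^2.
G =
  [2, 0, 2/3]
  [0, 2/3, 0]
  [2/3, 0, 2/5],
b = (-2, 4/15, -2/15).
Solving gives a_0 = -2, a_1 = 2/5, a_2 = 3, so
  g(x) = 3*x^2 + 2*x/5 - 2.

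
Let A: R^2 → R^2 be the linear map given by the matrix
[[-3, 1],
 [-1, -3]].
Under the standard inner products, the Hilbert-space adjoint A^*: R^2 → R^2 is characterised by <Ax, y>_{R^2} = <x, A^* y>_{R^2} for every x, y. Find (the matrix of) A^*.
A^* = A^T =
[[-3, -1],
 [1, -3]]

For real matrices with standard dot products, the defining identity <Ax, y> = <x, A^* y> gives (Ax)^T y = x^T (A^*) y, i.e. x^T A^T y = x^T (A^*) y. Since this holds for all x, y, we must have A^* = A^T. Therefore
A^* =
[[-3, -1],
 [1, -3]].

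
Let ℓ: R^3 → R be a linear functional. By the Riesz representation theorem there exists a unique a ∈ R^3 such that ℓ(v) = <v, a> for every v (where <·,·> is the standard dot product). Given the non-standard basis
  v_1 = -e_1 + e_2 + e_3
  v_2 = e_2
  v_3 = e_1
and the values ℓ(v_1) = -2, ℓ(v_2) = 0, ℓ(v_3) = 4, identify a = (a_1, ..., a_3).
a = (4, 0, 2)

Write a = (a_1, ..., a_3) in the standard basis. For each basis vector v_i, ℓ(v_i) = <v_i, a> is a linear equation in the a_j's. Collect the n equations into a matrix system V a = ℓ, where row i of V is v_i (expressed in the standard basis). Since V is invertible (lower-triangular with 1s on the diagonal, up to permutation), solve by back-substitution:
  V =
[[-1, 1, 1],
 [0, 1, 0],
 [1, 0, 0]]
  V a = (-2, 0, 4)
Solving gives a = (4, 0, 2).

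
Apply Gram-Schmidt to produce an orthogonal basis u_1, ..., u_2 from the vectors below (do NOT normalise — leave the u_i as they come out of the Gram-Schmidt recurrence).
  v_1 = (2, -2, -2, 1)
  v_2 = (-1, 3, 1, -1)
Orthogonal basis:
  u_1 = (2, -2, -2, 1)
  u_2 = (9/13, 17/13, -9/13, -2/13)

Apply the Gram-Schmidt recurrence
  u_1 = v_1
  u_i = v_i − Σ_{j<i} ((v_i · u_j) / (u_j · u_j)) · u_j.

Step by step this gives:
  u_1 = (2, -2, -2, 1)
  u_2 = (9/13, 17/13, -9/13, -2/13)

Orthogonality check:
  u_2 · u_1 = 0 (should be 0)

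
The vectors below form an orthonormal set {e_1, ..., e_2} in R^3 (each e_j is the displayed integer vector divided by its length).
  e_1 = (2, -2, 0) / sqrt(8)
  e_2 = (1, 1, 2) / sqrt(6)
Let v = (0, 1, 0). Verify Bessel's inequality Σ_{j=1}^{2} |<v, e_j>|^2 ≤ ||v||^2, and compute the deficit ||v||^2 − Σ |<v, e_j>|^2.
Σ |<v, e_j>|^2 = 2/3; ||v||^2 = 1; deficit = 1/3

Write each e_j = u_j / sqrt(<u_j, u_j>) where u_j is the displayed integer vector. Then <v, e_j> = <v, u_j> / sqrt(<u_j, u_j>), so |<v, e_j>|^2 = <v, u_j>^2 / <u_j, u_j>.
Coefficients: <v, e_1> = -2/sqrt(8), <v, e_2> = 1/sqrt(6).
Square and sum: Σ |<v, e_j>|^2 = 2/3.
Compute ||v||^2 = v·v = 1.
Deficit = 1 − 2/3 = 1/3 ≥ 0, confirming Bessel's inequality. (The deficit equals ||v − Σ <v,e_j> e_j||^2, the squared distance from v to span{e_j}.)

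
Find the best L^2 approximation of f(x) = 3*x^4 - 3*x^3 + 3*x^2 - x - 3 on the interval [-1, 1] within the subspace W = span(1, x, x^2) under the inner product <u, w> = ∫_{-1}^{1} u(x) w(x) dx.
g(x) = 39*x^2/7 - 14*x/5 - 114/35

The best approximation g ∈ W is the orthogonal projection of f onto W. Writing g = a_0 + a_1 x + a_2 x^2, the coefficients solve the normal equations G · a = b where
  G_{ij} = <φ_i, φ_j> and b_i = <f, φ_i>, with φ_0 = 1, φ_1 = x, φ_2 = x^2.
G =
  [2, 0, 2/3]
  [0, 2/3, 0]
  [2/3, 0, 2/5],
b = (-14/5, -28/15, 2/35).
Solving gives a_0 = -114/35, a_1 = -14/5, a_2 = 39/7, so
  g(x) = 39*x^2/7 - 14*x/5 - 114/35.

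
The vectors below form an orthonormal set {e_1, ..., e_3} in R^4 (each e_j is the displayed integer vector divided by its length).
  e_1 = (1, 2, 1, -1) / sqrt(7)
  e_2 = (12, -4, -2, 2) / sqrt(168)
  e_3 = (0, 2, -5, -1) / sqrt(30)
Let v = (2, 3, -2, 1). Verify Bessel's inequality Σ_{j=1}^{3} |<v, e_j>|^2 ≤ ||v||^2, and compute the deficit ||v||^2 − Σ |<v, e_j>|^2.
Σ |<v, e_j>|^2 = 13; ||v||^2 = 18; deficit = 5

Write each e_j = u_j / sqrt(<u_j, u_j>) where u_j is the displayed integer vector. Then <v, e_j> = <v, u_j> / sqrt(<u_j, u_j>), so |<v, e_j>|^2 = <v, u_j>^2 / <u_j, u_j>.
Coefficients: <v, e_1> = 5/sqrt(7), <v, e_2> = 18/sqrt(168), <v, e_3> = 15/sqrt(30).
Square and sum: Σ |<v, e_j>|^2 = 13.
Compute ||v||^2 = v·v = 18.
Deficit = 18 − 13 = 5 ≥ 0, confirming Bessel's inequality. (The deficit equals ||v − Σ <v,e_j> e_j||^2, the squared distance from v to span{e_j}.)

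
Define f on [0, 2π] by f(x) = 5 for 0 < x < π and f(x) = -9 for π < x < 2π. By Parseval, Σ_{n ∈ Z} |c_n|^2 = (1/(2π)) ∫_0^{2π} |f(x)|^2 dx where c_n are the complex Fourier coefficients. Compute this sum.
Σ |c_n|^2 = 53

Parseval equates the L^2 energy of f (normalised by 1/(2π)) with the ℓ^2 sum of its Fourier coefficients: (1/(2π)) ∫_0^{2π} |f|^2 = Σ |c_n|^2.
Compute the left side: (1/(2π)) [∫_0^π 5^2 dx + ∫_π^{2π} (-9)^2 dx] = (1/(2π)) · (25π + 81π) = (25 + 81)/2 = 53.
So Σ_{n ∈ Z} |c_n|^2 = 53.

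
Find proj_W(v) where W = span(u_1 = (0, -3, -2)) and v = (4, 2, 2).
proj_W(v) = (0, 30/13, 20/13)

Set up U = [u_1 | ... | u_1] ∈ R^(3×1). The projector onto W = col(U) is P = U (U^T U)^(-1) U^T.
Compute U^T U =
  [13],
and U^T v = (-10).
Solve U^T U · c = U^T v for the coefficients: c = (-10/13). The projection is proj_W(v) = U c.
Check: (v - proj_W(v)) · u_1 = 0  (should be 0).
Result: proj_W(v) = (0, 30/13, 20/13).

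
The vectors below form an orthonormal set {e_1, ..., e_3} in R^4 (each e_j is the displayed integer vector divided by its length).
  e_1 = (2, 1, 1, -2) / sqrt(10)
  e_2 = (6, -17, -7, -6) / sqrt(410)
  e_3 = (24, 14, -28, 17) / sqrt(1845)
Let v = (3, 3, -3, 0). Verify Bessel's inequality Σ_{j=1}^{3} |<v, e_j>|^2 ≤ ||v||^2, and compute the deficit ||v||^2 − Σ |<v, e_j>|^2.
Σ |<v, e_j>|^2 = 126/5; ||v||^2 = 27; deficit = 9/5

Write each e_j = u_j / sqrt(<u_j, u_j>) where u_j is the displayed integer vector. Then <v, e_j> = <v, u_j> / sqrt(<u_j, u_j>), so |<v, e_j>|^2 = <v, u_j>^2 / <u_j, u_j>.
Coefficients: <v, e_1> = 6/sqrt(10), <v, e_2> = -12/sqrt(410), <v, e_3> = 198/sqrt(1845).
Square and sum: Σ |<v, e_j>|^2 = 126/5.
Compute ||v||^2 = v·v = 27.
Deficit = 27 − 126/5 = 9/5 ≥ 0, confirming Bessel's inequality. (The deficit equals ||v − Σ <v,e_j> e_j||^2, the squared distance from v to span{e_j}.)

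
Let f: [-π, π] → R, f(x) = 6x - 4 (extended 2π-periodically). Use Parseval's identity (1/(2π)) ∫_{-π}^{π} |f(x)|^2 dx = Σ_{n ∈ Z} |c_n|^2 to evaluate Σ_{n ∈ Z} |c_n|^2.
Σ |c_n|^2 = 12π^2 + 16

Expand and integrate term by term over [-π, π]:
  ∫ (6x)^2 dx = 36·(2π^3/3); ∫ 2·6·(-4)·x dx = 0 (odd integrand); ∫ (-4)^2 dx = 16·2π.
So (1/(2π)) ∫_{-π}^{π} (6x - 4)^2 dx = 36π^2/3 + 16 = 12π^2 + 16.
Parseval ⇒ Σ |c_n|^2 = 12π^2 + 16.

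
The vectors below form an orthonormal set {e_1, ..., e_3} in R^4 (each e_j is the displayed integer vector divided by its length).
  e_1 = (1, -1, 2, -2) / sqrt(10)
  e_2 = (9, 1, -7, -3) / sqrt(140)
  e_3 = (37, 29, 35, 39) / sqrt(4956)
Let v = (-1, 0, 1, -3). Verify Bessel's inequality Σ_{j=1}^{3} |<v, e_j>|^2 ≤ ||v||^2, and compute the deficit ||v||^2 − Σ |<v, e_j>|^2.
Σ |<v, e_j>|^2 = 1435/177; ||v||^2 = 11; deficit = 512/177

Write each e_j = u_j / sqrt(<u_j, u_j>) where u_j is the displayed integer vector. Then <v, e_j> = <v, u_j> / sqrt(<u_j, u_j>), so |<v, e_j>|^2 = <v, u_j>^2 / <u_j, u_j>.
Coefficients: <v, e_1> = 7/sqrt(10), <v, e_2> = -7/sqrt(140), <v, e_3> = -119/sqrt(4956).
Square and sum: Σ |<v, e_j>|^2 = 1435/177.
Compute ||v||^2 = v·v = 11.
Deficit = 11 − 1435/177 = 512/177 ≥ 0, confirming Bessel's inequality. (The deficit equals ||v − Σ <v,e_j> e_j||^2, the squared distance from v to span{e_j}.)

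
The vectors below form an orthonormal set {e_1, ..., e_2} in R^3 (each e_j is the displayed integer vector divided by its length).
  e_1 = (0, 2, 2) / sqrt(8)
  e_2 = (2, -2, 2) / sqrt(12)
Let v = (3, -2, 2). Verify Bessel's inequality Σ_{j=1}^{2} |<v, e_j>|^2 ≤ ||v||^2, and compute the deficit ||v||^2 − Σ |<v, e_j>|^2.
Σ |<v, e_j>|^2 = 49/3; ||v||^2 = 17; deficit = 2/3

Write each e_j = u_j / sqrt(<u_j, u_j>) where u_j is the displayed integer vector. Then <v, e_j> = <v, u_j> / sqrt(<u_j, u_j>), so |<v, e_j>|^2 = <v, u_j>^2 / <u_j, u_j>.
Coefficients: <v, e_1> = 0/sqrt(8), <v, e_2> = 14/sqrt(12).
Square and sum: Σ |<v, e_j>|^2 = 49/3.
Compute ||v||^2 = v·v = 17.
Deficit = 17 − 49/3 = 2/3 ≥ 0, confirming Bessel's inequality. (The deficit equals ||v − Σ <v,e_j> e_j||^2, the squared distance from v to span{e_j}.)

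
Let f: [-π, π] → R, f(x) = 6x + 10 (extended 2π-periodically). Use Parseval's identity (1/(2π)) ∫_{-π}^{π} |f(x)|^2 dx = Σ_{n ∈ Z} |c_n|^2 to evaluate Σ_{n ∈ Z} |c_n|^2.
Σ |c_n|^2 = 12π^2 + 100

Expand and integrate term by term over [-π, π]:
  ∫ (6x)^2 dx = 36·(2π^3/3); ∫ 2·6·(10)·x dx = 0 (odd integrand); ∫ 10^2 dx = 100·2π.
So (1/(2π)) ∫_{-π}^{π} (6x + 10)^2 dx = 36π^2/3 + 100 = 12π^2 + 100.
Parseval ⇒ Σ |c_n|^2 = 12π^2 + 100.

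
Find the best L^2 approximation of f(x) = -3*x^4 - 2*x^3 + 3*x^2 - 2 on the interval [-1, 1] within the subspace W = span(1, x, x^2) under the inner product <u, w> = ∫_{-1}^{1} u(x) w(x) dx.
g(x) = 3*x^2/7 - 6*x/5 - 61/35

The best approximation g ∈ W is the orthogonal projection of f onto W. Writing g = a_0 + a_1 x + a_2 x^2, the coefficients solve the normal equations G · a = b where
  G_{ij} = <φ_i, φ_j> and b_i = <f, φ_i>, with φ_0 = 1, φ_1 = x, φ_2 = x^2.
G =
  [2, 0, 2/3]
  [0, 2/3, 0]
  [2/3, 0, 2/5],
b = (-16/5, -4/5, -104/105).
Solving gives a_0 = -61/35, a_1 = -6/5, a_2 = 3/7, so
  g(x) = 3*x^2/7 - 6*x/5 - 61/35.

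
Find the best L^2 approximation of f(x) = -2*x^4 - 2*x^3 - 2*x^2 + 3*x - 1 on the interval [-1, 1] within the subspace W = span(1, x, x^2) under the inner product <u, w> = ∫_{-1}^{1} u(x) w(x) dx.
g(x) = -26*x^2/7 + 9*x/5 - 29/35

The best approximation g ∈ W is the orthogonal projection of f onto W. Writing g = a_0 + a_1 x + a_2 x^2, the coefficients solve the normal equations G · a = b where
  G_{ij} = <φ_i, φ_j> and b_i = <f, φ_i>, with φ_0 = 1, φ_1 = x, φ_2 = x^2.
G =
  [2, 0, 2/3]
  [0, 2/3, 0]
  [2/3, 0, 2/5],
b = (-62/15, 6/5, -214/105).
Solving gives a_0 = -29/35, a_1 = 9/5, a_2 = -26/7, so
  g(x) = -26*x^2/7 + 9*x/5 - 29/35.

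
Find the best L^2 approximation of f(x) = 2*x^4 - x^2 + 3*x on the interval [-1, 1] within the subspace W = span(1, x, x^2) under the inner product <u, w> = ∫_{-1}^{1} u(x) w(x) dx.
g(x) = 5*x^2/7 + 3*x - 6/35

The best approximation g ∈ W is the orthogonal projection of f onto W. Writing g = a_0 + a_1 x + a_2 x^2, the coefficients solve the normal equations G · a = b where
  G_{ij} = <φ_i, φ_j> and b_i = <f, φ_i>, with φ_0 = 1, φ_1 = x, φ_2 = x^2.
G =
  [2, 0, 2/3]
  [0, 2/3, 0]
  [2/3, 0, 2/5],
b = (2/15, 2, 6/35).
Solving gives a_0 = -6/35, a_1 = 3, a_2 = 5/7, so
  g(x) = 5*x^2/7 + 3*x - 6/35.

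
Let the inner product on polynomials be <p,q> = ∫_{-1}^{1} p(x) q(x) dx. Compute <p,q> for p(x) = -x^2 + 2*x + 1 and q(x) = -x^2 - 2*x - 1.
<p,q> = -64/15

Expand the product: p(x)·q(x) = x^4 - 4*x^2 - 4*x - 1.
∫_{-1}^{1} of each monomial x^k gives [2/(k+1) if k even, 0 if k odd]. Integrating term-by-term (or equivalently evaluating the antiderivative F(x) = x^5/5 - 4*x^3/3 - 2*x^2 - x at the endpoints):
  F(1) − F(−1) = -62/15 − (2/15) = -64/15.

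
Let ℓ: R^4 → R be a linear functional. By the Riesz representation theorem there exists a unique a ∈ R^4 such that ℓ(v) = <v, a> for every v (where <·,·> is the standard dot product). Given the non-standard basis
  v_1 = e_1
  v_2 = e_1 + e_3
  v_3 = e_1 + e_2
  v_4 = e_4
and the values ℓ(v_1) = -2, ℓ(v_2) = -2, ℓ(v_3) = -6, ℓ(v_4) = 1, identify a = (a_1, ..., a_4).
a = (-2, -4, 0, 1)

Write a = (a_1, ..., a_4) in the standard basis. For each basis vector v_i, ℓ(v_i) = <v_i, a> is a linear equation in the a_j's. Collect the n equations into a matrix system V a = ℓ, where row i of V is v_i (expressed in the standard basis). Since V is invertible (lower-triangular with 1s on the diagonal, up to permutation), solve by back-substitution:
  V =
[[1, 0, 0, 0],
 [1, 0, 1, 0],
 [1, 1, 0, 0],
 [0, 0, 0, 1]]
  V a = (-2, -2, -6, 1)
Solving gives a = (-2, -4, 0, 1).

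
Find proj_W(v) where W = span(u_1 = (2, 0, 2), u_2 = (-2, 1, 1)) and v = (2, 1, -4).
proj_W(v) = (13/11, -16/11, -35/11)

Set up U = [u_1 | ... | u_2] ∈ R^(3×2). The projector onto W = col(U) is P = U (U^T U)^(-1) U^T.
Compute U^T U =
  [8, -2]
  [-2, 6],
and U^T v = (-4, -7).
Solve U^T U · c = U^T v for the coefficients: c = (-19/22, -16/11). The projection is proj_W(v) = U c.
Check: (v - proj_W(v)) · u_1 = 0  (should be 0).
Check: (v - proj_W(v)) · u_2 = 0  (should be 0).
Result: proj_W(v) = (13/11, -16/11, -35/11).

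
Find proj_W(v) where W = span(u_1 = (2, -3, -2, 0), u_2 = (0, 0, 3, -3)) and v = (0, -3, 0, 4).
proj_W(v) = (2/3, -1, -7/3, 5/3)

Set up U = [u_1 | ... | u_2] ∈ R^(4×2). The projector onto W = col(U) is P = U (U^T U)^(-1) U^T.
Compute U^T U =
  [17, -6]
  [-6, 18],
and U^T v = (9, -12).
Solve U^T U · c = U^T v for the coefficients: c = (1/3, -5/9). The projection is proj_W(v) = U c.
Check: (v - proj_W(v)) · u_1 = 0  (should be 0).
Check: (v - proj_W(v)) · u_2 = 0  (should be 0).
Result: proj_W(v) = (2/3, -1, -7/3, 5/3).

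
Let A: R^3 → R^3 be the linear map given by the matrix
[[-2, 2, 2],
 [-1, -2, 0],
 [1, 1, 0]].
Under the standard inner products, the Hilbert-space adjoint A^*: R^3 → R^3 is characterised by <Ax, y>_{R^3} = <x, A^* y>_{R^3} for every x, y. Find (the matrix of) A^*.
A^* = A^T =
[[-2, -1, 1],
 [2, -2, 1],
 [2, 0, 0]]

For real matrices with standard dot products, the defining identity <Ax, y> = <x, A^* y> gives (Ax)^T y = x^T (A^*) y, i.e. x^T A^T y = x^T (A^*) y. Since this holds for all x, y, we must have A^* = A^T. Therefore
A^* =
[[-2, -1, 1],
 [2, -2, 1],
 [2, 0, 0]].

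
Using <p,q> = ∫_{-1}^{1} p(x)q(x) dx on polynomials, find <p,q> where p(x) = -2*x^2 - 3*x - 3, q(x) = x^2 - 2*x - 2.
<p,q> = 238/15

Expand the product: p(x)·q(x) = -2*x^4 + x^3 + 7*x^2 + 12*x + 6.
∫_{-1}^{1} of each monomial x^k gives [2/(k+1) if k even, 0 if k odd]. Integrating term-by-term (or equivalently evaluating the antiderivative F(x) = -2*x^5/5 + x^4/4 + 7*x^3/3 + 6*x^2 + 6*x at the endpoints):
  F(1) − F(−1) = 851/60 − (-101/60) = 238/15.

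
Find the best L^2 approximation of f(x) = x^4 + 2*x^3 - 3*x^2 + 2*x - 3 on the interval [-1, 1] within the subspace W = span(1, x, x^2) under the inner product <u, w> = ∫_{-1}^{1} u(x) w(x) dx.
g(x) = -15*x^2/7 + 16*x/5 - 108/35

The best approximation g ∈ W is the orthogonal projection of f onto W. Writing g = a_0 + a_1 x + a_2 x^2, the coefficients solve the normal equations G · a = b where
  G_{ij} = <φ_i, φ_j> and b_i = <f, φ_i>, with φ_0 = 1, φ_1 = x, φ_2 = x^2.
G =
  [2, 0, 2/3]
  [0, 2/3, 0]
  [2/3, 0, 2/5],
b = (-38/5, 32/15, -102/35).
Solving gives a_0 = -108/35, a_1 = 16/5, a_2 = -15/7, so
  g(x) = -15*x^2/7 + 16*x/5 - 108/35.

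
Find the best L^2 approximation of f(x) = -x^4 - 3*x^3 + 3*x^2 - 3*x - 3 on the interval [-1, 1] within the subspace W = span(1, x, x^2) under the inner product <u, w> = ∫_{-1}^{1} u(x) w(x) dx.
g(x) = 15*x^2/7 - 24*x/5 - 102/35

The best approximation g ∈ W is the orthogonal projection of f onto W. Writing g = a_0 + a_1 x + a_2 x^2, the coefficients solve the normal equations G · a = b where
  G_{ij} = <φ_i, φ_j> and b_i = <f, φ_i>, with φ_0 = 1, φ_1 = x, φ_2 = x^2.
G =
  [2, 0, 2/3]
  [0, 2/3, 0]
  [2/3, 0, 2/5],
b = (-22/5, -16/5, -38/35).
Solving gives a_0 = -102/35, a_1 = -24/5, a_2 = 15/7, so
  g(x) = 15*x^2/7 - 24*x/5 - 102/35.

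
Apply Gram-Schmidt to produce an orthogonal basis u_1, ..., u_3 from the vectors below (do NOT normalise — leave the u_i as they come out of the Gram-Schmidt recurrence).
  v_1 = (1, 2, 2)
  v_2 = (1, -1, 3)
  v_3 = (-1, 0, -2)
Orthogonal basis:
  u_1 = (1, 2, 2)
  u_2 = (4/9, -19/9, 17/9)
  u_3 = (-8/37, 1/37, 3/37)

Apply the Gram-Schmidt recurrence
  u_1 = v_1
  u_i = v_i − Σ_{j<i} ((v_i · u_j) / (u_j · u_j)) · u_j.

Step by step this gives:
  u_1 = (1, 2, 2)
  u_2 = (4/9, -19/9, 17/9)
  u_3 = (-8/37, 1/37, 3/37)

Orthogonality check:
  u_2 · u_1 = 0 (should be 0)
  u_3 · u_1 = 0 (should be 0)
  u_3 · u_2 = 0 (should be 0)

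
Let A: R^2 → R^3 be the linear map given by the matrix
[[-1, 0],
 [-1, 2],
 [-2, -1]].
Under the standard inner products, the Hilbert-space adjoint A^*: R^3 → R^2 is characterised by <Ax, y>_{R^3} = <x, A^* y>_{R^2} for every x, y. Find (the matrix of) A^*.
A^* = A^T =
[[-1, -1, -2],
 [0, 2, -1]]

For real matrices with standard dot products, the defining identity <Ax, y> = <x, A^* y> gives (Ax)^T y = x^T (A^*) y, i.e. x^T A^T y = x^T (A^*) y. Since this holds for all x, y, we must have A^* = A^T. Therefore
A^* =
[[-1, -1, -2],
 [0, 2, -1]].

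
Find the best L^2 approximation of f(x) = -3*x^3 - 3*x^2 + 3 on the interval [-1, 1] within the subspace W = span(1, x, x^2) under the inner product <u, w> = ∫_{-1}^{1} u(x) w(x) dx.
g(x) = -3*x^2 - 9*x/5 + 3

The best approximation g ∈ W is the orthogonal projection of f onto W. Writing g = a_0 + a_1 x + a_2 x^2, the coefficients solve the normal equations G · a = b where
  G_{ij} = <φ_i, φ_j> and b_i = <f, φ_i>, with φ_0 = 1, φ_1 = x, φ_2 = x^2.
G =
  [2, 0, 2/3]
  [0, 2/3, 0]
  [2/3, 0, 2/5],
b = (4, -6/5, 4/5).
Solving gives a_0 = 3, a_1 = -9/5, a_2 = -3, so
  g(x) = -3*x^2 - 9*x/5 + 3.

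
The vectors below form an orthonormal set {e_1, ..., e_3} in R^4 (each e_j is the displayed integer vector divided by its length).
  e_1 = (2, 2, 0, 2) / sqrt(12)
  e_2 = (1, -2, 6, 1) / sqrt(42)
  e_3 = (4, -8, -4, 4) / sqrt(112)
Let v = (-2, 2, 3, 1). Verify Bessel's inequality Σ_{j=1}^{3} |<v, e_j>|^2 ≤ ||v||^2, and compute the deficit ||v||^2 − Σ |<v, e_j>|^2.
Σ |<v, e_j>|^2 = 27/2; ||v||^2 = 18; deficit = 9/2

Write each e_j = u_j / sqrt(<u_j, u_j>) where u_j is the displayed integer vector. Then <v, e_j> = <v, u_j> / sqrt(<u_j, u_j>), so |<v, e_j>|^2 = <v, u_j>^2 / <u_j, u_j>.
Coefficients: <v, e_1> = 2/sqrt(12), <v, e_2> = 13/sqrt(42), <v, e_3> = -32/sqrt(112).
Square and sum: Σ |<v, e_j>|^2 = 27/2.
Compute ||v||^2 = v·v = 18.
Deficit = 18 − 27/2 = 9/2 ≥ 0, confirming Bessel's inequality. (The deficit equals ||v − Σ <v,e_j> e_j||^2, the squared distance from v to span{e_j}.)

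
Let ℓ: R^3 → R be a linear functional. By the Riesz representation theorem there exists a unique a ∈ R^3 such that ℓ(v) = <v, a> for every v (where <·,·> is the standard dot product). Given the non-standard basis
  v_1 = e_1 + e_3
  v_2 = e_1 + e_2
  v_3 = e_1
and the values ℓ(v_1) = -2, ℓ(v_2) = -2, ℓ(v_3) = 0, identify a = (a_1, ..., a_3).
a = (0, -2, -2)

Write a = (a_1, ..., a_3) in the standard basis. For each basis vector v_i, ℓ(v_i) = <v_i, a> is a linear equation in the a_j's. Collect the n equations into a matrix system V a = ℓ, where row i of V is v_i (expressed in the standard basis). Since V is invertible (lower-triangular with 1s on the diagonal, up to permutation), solve by back-substitution:
  V =
[[1, 0, 1],
 [1, 1, 0],
 [1, 0, 0]]
  V a = (-2, -2, 0)
Solving gives a = (0, -2, -2).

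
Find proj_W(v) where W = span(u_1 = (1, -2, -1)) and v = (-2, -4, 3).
proj_W(v) = (1/2, -1, -1/2)

Set up U = [u_1 | ... | u_1] ∈ R^(3×1). The projector onto W = col(U) is P = U (U^T U)^(-1) U^T.
Compute U^T U =
  [6],
and U^T v = (3).
Solve U^T U · c = U^T v for the coefficients: c = (1/2). The projection is proj_W(v) = U c.
Check: (v - proj_W(v)) · u_1 = 0  (should be 0).
Result: proj_W(v) = (1/2, -1, -1/2).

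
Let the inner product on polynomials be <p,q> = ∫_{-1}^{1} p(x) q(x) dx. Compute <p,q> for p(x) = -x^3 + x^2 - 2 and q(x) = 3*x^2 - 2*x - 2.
<p,q> = 14/3

Expand the product: p(x)·q(x) = -3*x^5 + 5*x^4 - 8*x^2 + 4*x + 4.
∫_{-1}^{1} of each monomial x^k gives [2/(k+1) if k even, 0 if k odd]. Integrating term-by-term (or equivalently evaluating the antiderivative F(x) = -x^6/2 + x^5 - 8*x^3/3 + 2*x^2 + 4*x at the endpoints):
  F(1) − F(−1) = 23/6 − (-5/6) = 14/3.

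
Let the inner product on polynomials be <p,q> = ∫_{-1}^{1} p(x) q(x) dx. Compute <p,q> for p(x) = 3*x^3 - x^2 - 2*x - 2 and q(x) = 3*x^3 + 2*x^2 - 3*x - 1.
<p,q> = 62/35

Expand the product: p(x)·q(x) = 9*x^6 + 3*x^5 - 17*x^4 - 10*x^3 + 3*x^2 + 8*x + 2.
∫_{-1}^{1} of each monomial x^k gives [2/(k+1) if k even, 0 if k odd]. Integrating term-by-term (or equivalently evaluating the antiderivative F(x) = 9*x^7/7 + x^6/2 - 17*x^5/5 - 5*x^4/2 + x^3 + 4*x^2 + 2*x at the endpoints):
  F(1) − F(−1) = 101/35 − (39/35) = 62/35.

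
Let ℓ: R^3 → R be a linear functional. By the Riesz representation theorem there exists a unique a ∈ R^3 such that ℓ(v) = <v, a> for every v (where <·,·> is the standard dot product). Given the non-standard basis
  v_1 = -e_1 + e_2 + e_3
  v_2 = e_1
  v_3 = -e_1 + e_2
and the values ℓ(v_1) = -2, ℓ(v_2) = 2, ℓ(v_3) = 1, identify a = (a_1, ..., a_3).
a = (2, 3, -3)

Write a = (a_1, ..., a_3) in the standard basis. For each basis vector v_i, ℓ(v_i) = <v_i, a> is a linear equation in the a_j's. Collect the n equations into a matrix system V a = ℓ, where row i of V is v_i (expressed in the standard basis). Since V is invertible (lower-triangular with 1s on the diagonal, up to permutation), solve by back-substitution:
  V =
[[-1, 1, 1],
 [1, 0, 0],
 [-1, 1, 0]]
  V a = (-2, 2, 1)
Solving gives a = (2, 3, -3).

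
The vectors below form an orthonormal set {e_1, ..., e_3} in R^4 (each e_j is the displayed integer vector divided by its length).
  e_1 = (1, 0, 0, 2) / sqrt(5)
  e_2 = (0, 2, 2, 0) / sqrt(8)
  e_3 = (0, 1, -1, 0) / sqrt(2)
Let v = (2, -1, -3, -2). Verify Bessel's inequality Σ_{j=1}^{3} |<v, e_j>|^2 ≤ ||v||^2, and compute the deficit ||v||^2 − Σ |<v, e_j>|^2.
Σ |<v, e_j>|^2 = 54/5; ||v||^2 = 18; deficit = 36/5

Write each e_j = u_j / sqrt(<u_j, u_j>) where u_j is the displayed integer vector. Then <v, e_j> = <v, u_j> / sqrt(<u_j, u_j>), so |<v, e_j>|^2 = <v, u_j>^2 / <u_j, u_j>.
Coefficients: <v, e_1> = -2/sqrt(5), <v, e_2> = -8/sqrt(8), <v, e_3> = 2/sqrt(2).
Square and sum: Σ |<v, e_j>|^2 = 54/5.
Compute ||v||^2 = v·v = 18.
Deficit = 18 − 54/5 = 36/5 ≥ 0, confirming Bessel's inequality. (The deficit equals ||v − Σ <v,e_j> e_j||^2, the squared distance from v to span{e_j}.)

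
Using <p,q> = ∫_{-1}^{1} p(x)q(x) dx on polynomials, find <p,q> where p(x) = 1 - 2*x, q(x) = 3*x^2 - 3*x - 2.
<p,q> = 2

Expand the product: p(x)·q(x) = -6*x^3 + 9*x^2 + x - 2.
∫_{-1}^{1} of each monomial x^k gives [2/(k+1) if k even, 0 if k odd]. Integrating term-by-term (or equivalently evaluating the antiderivative F(x) = -3*x^4/2 + 3*x^3 + x^2/2 - 2*x at the endpoints):
  F(1) − F(−1) = 0 − (-2) = 2.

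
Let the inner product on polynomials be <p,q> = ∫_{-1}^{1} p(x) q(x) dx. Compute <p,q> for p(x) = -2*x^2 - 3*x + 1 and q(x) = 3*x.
<p,q> = -6

Expand the product: p(x)·q(x) = -6*x^3 - 9*x^2 + 3*x.
∫_{-1}^{1} of each monomial x^k gives [2/(k+1) if k even, 0 if k odd]. Integrating term-by-term (or equivalently evaluating the antiderivative F(x) = -3*x^4/2 - 3*x^3 + 3*x^2/2 at the endpoints):
  F(1) − F(−1) = -3 − (3) = -6.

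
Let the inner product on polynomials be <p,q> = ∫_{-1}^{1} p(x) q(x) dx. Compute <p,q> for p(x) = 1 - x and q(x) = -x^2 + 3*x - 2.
<p,q> = -20/3

Expand the product: p(x)·q(x) = x^3 - 4*x^2 + 5*x - 2.
∫_{-1}^{1} of each monomial x^k gives [2/(k+1) if k even, 0 if k odd]. Integrating term-by-term (or equivalently evaluating the antiderivative F(x) = x^4/4 - 4*x^3/3 + 5*x^2/2 - 2*x at the endpoints):
  F(1) − F(−1) = -7/12 − (73/12) = -20/3.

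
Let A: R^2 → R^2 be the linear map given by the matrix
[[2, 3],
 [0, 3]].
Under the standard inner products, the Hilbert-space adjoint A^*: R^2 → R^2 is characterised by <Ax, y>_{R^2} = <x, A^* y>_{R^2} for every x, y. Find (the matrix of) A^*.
A^* = A^T =
[[2, 0],
 [3, 3]]

For real matrices with standard dot products, the defining identity <Ax, y> = <x, A^* y> gives (Ax)^T y = x^T (A^*) y, i.e. x^T A^T y = x^T (A^*) y. Since this holds for all x, y, we must have A^* = A^T. Therefore
A^* =
[[2, 0],
 [3, 3]].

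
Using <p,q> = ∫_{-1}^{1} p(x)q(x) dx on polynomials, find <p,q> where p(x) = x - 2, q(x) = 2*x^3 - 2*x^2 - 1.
<p,q> = 112/15

Expand the product: p(x)·q(x) = 2*x^4 - 6*x^3 + 4*x^2 - x + 2.
∫_{-1}^{1} of each monomial x^k gives [2/(k+1) if k even, 0 if k odd]. Integrating term-by-term (or equivalently evaluating the antiderivative F(x) = 2*x^5/5 - 3*x^4/2 + 4*x^3/3 - x^2/2 + 2*x at the endpoints):
  F(1) − F(−1) = 26/15 − (-86/15) = 112/15.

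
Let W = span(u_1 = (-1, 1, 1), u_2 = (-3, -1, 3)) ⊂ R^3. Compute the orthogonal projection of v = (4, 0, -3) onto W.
proj_W(v) = (7/2, 0, -7/2)

Set up U = [u_1 | ... | u_2] ∈ R^(3×2). The projector onto W = col(U) is P = U (U^T U)^(-1) U^T.
Compute U^T U =
  [3, 5]
  [5, 19],
and U^T v = (-7, -21).
Solve U^T U · c = U^T v for the coefficients: c = (-7/8, -7/8). The projection is proj_W(v) = U c.
Check: (v - proj_W(v)) · u_1 = 0  (should be 0).
Check: (v - proj_W(v)) · u_2 = 0  (should be 0).
Result: proj_W(v) = (7/2, 0, -7/2).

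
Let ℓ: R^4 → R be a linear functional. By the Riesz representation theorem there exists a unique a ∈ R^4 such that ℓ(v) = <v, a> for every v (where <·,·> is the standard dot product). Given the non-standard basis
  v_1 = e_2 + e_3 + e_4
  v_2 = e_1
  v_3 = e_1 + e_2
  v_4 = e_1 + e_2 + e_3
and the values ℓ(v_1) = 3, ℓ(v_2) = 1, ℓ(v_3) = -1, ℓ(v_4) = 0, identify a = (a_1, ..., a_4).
a = (1, -2, 1, 4)

Write a = (a_1, ..., a_4) in the standard basis. For each basis vector v_i, ℓ(v_i) = <v_i, a> is a linear equation in the a_j's. Collect the n equations into a matrix system V a = ℓ, where row i of V is v_i (expressed in the standard basis). Since V is invertible (lower-triangular with 1s on the diagonal, up to permutation), solve by back-substitution:
  V =
[[0, 1, 1, 1],
 [1, 0, 0, 0],
 [1, 1, 0, 0],
 [1, 1, 1, 0]]
  V a = (3, 1, -1, 0)
Solving gives a = (1, -2, 1, 4).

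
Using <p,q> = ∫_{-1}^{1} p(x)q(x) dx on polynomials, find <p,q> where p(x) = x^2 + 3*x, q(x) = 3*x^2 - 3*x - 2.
<p,q> = -92/15

Expand the product: p(x)·q(x) = 3*x^4 + 6*x^3 - 11*x^2 - 6*x.
∫_{-1}^{1} of each monomial x^k gives [2/(k+1) if k even, 0 if k odd]. Integrating term-by-term (or equivalently evaluating the antiderivative F(x) = 3*x^5/5 + 3*x^4/2 - 11*x^3/3 - 3*x^2 at the endpoints):
  F(1) − F(−1) = -137/30 − (47/30) = -92/15.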